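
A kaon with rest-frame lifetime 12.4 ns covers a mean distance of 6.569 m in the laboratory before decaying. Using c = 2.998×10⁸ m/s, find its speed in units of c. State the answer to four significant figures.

0.8703c

d = βγcτ ⇒ βγ = d/(cτ) = 6.569 m / (3.71752 m) = 1.767.
β = (βγ)/√(1+(βγ)²) = 1.767/√4.12229 = 0.8703.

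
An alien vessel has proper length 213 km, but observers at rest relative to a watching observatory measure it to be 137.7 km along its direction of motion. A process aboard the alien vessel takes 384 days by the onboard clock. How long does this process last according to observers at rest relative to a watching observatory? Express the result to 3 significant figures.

594 days

From L = L₀/γ: γ = 213/137.7 = 1.54684.
Δt = γΔτ = 1.54684 × 384 = 594 days.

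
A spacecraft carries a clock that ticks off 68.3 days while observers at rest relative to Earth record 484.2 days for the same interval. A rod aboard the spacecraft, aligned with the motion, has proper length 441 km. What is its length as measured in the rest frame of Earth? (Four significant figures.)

62.21 km

From Δt = γΔτ: γ = 484.2/68.3 = 7.08931.
The rod contracts by the same γ: 441 km / 7.08931 = 62.21 km.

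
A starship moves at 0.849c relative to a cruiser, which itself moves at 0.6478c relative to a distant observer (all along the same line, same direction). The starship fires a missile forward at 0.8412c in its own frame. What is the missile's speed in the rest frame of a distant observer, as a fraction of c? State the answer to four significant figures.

First combine the missile and starship (S''→S'): u₁ = (0.8412 + 0.849)/(1 + 0.8412×0.849) = 1.6902/1.7141788 = 0.98601.
Then combine with the cruiser (S'→S): u = (0.98601 + 0.6478)/(1 + 0.98601×0.6478) = 1.63381/1.638737278 = 0.99699.

0.9970c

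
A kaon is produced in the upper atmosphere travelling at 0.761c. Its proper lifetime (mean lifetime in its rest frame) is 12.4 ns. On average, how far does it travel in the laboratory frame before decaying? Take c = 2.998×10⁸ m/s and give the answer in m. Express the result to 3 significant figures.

4.36 m

β² = 0.579121, so γ = 1/√0.420879 = 1.5414.
Lab-frame lifetime: Δt = γτ = 1.5414 × 12.4 ns = 19.113 ns.
Distance: d = vΔt = 0.761 × 2.998×10⁸ m/s × 1.9113×10^-8 s = 4.36 m.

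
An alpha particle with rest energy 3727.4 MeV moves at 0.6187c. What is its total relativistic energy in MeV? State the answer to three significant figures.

With β = 0.6187, γ = 1/√(1 − 0.6187²) = 1/√0.61721031 = 1.2729.
Total energy: E = γmc² = 1.2729 × 3727.4 MeV = 4740 MeV.

4740 MeV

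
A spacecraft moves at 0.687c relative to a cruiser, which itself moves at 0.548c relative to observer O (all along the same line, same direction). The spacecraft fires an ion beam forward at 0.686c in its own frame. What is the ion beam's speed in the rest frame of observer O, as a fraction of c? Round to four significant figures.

Compose velocities in two stages. Stage 1 (into S'): u₁ = (0.686+0.687)/(1+0.686×0.687) = 0.9332.
Stage 2 (into S): u = (0.9332+0.548)/(1+0.9332×0.548) = 0.98002, so the speed is 0.9800c.

0.9800c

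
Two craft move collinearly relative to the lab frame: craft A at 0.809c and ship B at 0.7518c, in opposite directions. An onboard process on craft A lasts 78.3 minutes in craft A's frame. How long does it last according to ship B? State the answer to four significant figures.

324.9 minutes

The velocity of craft A relative to ship B is (0.809 + 0.7518)c / (1 + 0.809×0.7518) = 0.97052c; relative speed 0.97052c.
At |u| = 0.97052c, γ = (1 − 0.941909)^(−1/2) = 4.149.
Craft A's interval is proper; time dilation gives Δt_B = γΔτ = 4.149 × 78.3 minutes = 324.9 minutes.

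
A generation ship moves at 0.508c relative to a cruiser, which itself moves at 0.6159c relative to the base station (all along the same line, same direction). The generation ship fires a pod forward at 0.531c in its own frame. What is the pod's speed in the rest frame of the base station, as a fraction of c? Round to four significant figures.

0.9536c

Apply u = (u'+v)/(1+u'v) twice. Pod in the cruiser frame: (0.531+0.508)/(1+0.531·0.508) = 1.039/1.269748 = 0.81827c.
That velocity, transformed to the rest frame of the base station: (0.81827+0.6159)/(1+0.81827·0.6159) = 1.43417/1.503972493 = 0.95359c.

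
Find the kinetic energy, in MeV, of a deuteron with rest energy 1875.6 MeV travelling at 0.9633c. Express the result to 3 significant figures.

5110 MeV

β² = 0.92794689, so γ = 1/√0.07205311 = 3.7254.
Kinetic energy: K = (γ − 1)mc² = (3.7254 − 1) × 1875.6 MeV = 2.7254 × 1875.6 = 5110 MeV.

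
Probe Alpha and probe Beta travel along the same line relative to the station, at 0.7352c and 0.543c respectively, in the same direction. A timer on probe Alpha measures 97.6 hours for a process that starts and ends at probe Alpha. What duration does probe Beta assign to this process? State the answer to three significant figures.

Speed of probe Alpha in probe Beta's frame: u = (v_A − v_B)/(1 − v_A v_B/c²) = (0.7352 − 0.543)/(1 − 0.7352×0.543) = 0.1922/0.6007864 = 0.31991; |u| = 0.31991c.
γ for this relative speed: γ = 1/√(1 − 0.102342) = 1.0555.
Probe Alpha's interval is proper; time dilation gives Δt_B = γΔτ = 1.0555 × 97.6 hours = 103 hours.

103 hours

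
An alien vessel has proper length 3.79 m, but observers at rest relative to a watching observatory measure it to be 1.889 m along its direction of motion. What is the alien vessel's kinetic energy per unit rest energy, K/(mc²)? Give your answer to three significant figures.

Length contraction gives γ = L₀/L = 3.79/1.889 = 2.00635.
Since K = (γ−1)mc², K/(mc²) = 2.00635 − 1 = 1.01.

1.01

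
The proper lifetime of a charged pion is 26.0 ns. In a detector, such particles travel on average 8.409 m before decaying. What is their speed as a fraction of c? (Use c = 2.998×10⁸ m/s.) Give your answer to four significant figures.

Let x = d/(cτ) = 8.409 m / (2.998×10⁸ m/s × 2.600×10^-8 s) = 1.0788. Since d = βγcτ, x = βγ = β/√(1−β²).
Solving: β² = x²/(1+x²) = 1.16381/2.16381 = 0.537852, so β = 0.7334.

0.7334c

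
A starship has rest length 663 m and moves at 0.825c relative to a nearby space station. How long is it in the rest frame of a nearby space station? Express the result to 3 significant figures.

Lorentz factor: γ = (1 − 0.680625)^(−1/2) = 1.7695.
Along the direction of motion the measured length is L₀/γ = 663/1.7695 = 375 m.

375 m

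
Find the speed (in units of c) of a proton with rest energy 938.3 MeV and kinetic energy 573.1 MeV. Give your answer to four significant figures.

K = (γ−1)mc², so γ = 1 + 573.1/938.3 = 1.6108.
Then v/c = √(1 − γ⁻²) = √(1 − 0.385404) = √0.614596 = 0.7840.

0.7840c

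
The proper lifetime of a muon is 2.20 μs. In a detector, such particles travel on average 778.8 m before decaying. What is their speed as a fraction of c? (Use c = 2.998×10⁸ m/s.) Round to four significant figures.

0.7631c

Let x = d/(cτ) = 778.8 m / (2.998×10⁸ m/s × 2.200×10^-6 s) = 1.1808. Since d = βγcτ, x = βγ = β/√(1−β²).
Solving: β² = x²/(1+x²) = 1.39429/2.39429 = 0.58234, so β = 0.7631.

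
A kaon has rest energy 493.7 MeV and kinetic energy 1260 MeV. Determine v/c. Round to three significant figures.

0.960

γ = 1 + K/(mc²) = 1 + 1260/493.7 = 3.5522.
β = √(1 − 1/γ²) = √(1 − 0.0792511) = √0.9207489 = 0.960.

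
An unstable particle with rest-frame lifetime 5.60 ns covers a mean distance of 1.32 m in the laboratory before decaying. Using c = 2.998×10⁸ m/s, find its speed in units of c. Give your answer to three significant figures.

0.618c

Lab distance = (lab lifetime)·v = γτ·βc, so βγ = d/(cτ) = 1.320/(2.998×10⁸ × 5.600×10^-9) = 0.78624.
With βγ = 0.78624: γ² = 1 + (βγ)² = 1.618173, and β = (βγ)/γ = 0.78624/1.27207 = 0.618.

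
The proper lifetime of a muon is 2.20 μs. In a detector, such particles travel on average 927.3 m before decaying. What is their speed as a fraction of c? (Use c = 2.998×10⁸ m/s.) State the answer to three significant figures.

Lab distance = (lab lifetime)·v = γτ·βc, so βγ = d/(cτ) = 927.3/(2.998×10⁸ × 2.200×10^-6) = 1.4059.
With βγ = 1.4059: γ² = 1 + (βγ)² = 2.97655, and β = (βγ)/γ = 1.4059/1.72527 = 0.815.

0.815c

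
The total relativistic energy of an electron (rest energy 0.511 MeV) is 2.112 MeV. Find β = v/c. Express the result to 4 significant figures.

0.9703

γ = E/(mc²) = 2.112/0.511 = 4.1331.
β = √(1 − 1/γ²) = √(1 − 0.0585394) = √0.9414606 = 0.9703.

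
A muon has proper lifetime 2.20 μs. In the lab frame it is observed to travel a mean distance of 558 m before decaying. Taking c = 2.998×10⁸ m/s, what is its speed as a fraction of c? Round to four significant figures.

0.6459c

d = βγcτ ⇒ βγ = d/(cτ) = 558.0 m / (659.56 m) = 0.84602.
β = (βγ)/√(1+(βγ)²) = 0.84602/√1.71575 = 0.6459.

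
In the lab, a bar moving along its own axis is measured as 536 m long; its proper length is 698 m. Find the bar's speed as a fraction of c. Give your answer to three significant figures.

Length contraction gives γ = L₀/L = 698/536 = 1.3022.
β = √(1 − 1/γ²) = √0.410282 = 0.641.

0.641c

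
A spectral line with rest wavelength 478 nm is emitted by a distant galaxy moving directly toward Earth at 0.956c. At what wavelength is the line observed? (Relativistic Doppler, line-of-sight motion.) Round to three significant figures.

Relativistic Doppler for wavelength: λ_obs = λ_src · √((1−β)/(1+β)).
With β = 0.956: factor = √(0.044/1.956) = 0.14998.
λ_obs = 478 × 0.14998 = 71.7 nm.

71.7 nm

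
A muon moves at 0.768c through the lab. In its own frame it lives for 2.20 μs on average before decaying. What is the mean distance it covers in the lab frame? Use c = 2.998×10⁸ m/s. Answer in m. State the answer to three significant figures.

791 m

With β = 0.768, γ = 1/√(1 − 0.768²) = 1/√0.410176 = 1.5614.
Lab-frame lifetime: Δt = γτ = 1.5614 × 2.20 μs = 3.4351 μs.
Distance: d = vΔt = 0.768 × 2.998×10⁸ m/s × 3.4351×10^-6 s = 791 m.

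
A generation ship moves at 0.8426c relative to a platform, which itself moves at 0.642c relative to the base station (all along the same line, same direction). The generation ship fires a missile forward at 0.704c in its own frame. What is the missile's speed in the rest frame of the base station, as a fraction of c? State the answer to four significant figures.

Compose velocities in two stages. Stage 1 (into S'): u₁ = (0.704+0.8426)/(1+0.704×0.8426) = 0.97076.
Stage 2 (into S): u = (0.97076+0.642)/(1+0.97076×0.642) = 0.99355, so the speed is 0.9936c.

0.9936c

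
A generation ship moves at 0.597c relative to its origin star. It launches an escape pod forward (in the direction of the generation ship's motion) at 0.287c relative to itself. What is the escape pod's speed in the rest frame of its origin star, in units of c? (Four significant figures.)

0.7547c

In units of c, u = (u' + v)/(1 + u'v) with u' = 0.287 and v = 0.597.
Numerator: 0.287 + 0.597 = 0.884. Denominator: 1 + (0.287)(0.597) = 1.171339.
u = 0.884/1.171339 = 0.75469, so the speed is 0.7547c.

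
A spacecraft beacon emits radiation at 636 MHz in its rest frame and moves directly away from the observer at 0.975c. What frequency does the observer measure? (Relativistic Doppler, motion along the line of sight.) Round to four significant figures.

71.56 MHz

Relativistic Doppler (source moving away): f_obs = f_src · √((1−β)/(1+β)).
With β = 0.975: factor = √(0.025/1.975) = 0.11251.
f_obs = 636 × 0.11251 = 71.56 MHz.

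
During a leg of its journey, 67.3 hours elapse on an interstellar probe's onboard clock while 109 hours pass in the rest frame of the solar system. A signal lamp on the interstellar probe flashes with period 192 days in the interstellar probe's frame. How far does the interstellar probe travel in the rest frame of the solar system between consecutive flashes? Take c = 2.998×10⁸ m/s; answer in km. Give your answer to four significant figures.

The time-dilation ratio gives γ = 109/67.3 = 1.61961.
β = √(1 − 1/γ²) = 0.78662. Lab-frame period = γτ = 1.61961×192 days = 310.97 days. Distance = βc × γτ = 0.78662 × 2.998×10⁸ m/s × 26867808 s = 6.3362×10^15 m = 6.336×10^12 km.

6.336×10^12 km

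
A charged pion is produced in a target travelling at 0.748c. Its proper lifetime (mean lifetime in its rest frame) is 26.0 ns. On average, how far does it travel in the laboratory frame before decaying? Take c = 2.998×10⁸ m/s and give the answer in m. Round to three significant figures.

γ = 1/√(1 − β²) = 1/√(1 − 0.559504) = 1/√0.440496 = 1/0.663699 = 1.5067.
Lab-frame lifetime: Δt = γτ = 1.5067 × 26.0 ns = 39.174 ns.
Distance: d = vΔt = 0.748 × 2.998×10⁸ m/s × 3.9174×10^-8 s = 8.78 m.

8.78 m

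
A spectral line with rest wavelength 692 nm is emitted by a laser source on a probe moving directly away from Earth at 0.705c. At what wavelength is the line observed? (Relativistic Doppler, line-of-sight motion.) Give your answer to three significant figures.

Relativistic Doppler for wavelength: λ_obs = λ_src · √((1+β)/(1−β)).
With β = 0.705: factor = √(1.705/0.295) = 2.4041.
λ_obs = 692 × 2.4041 = 1660 nm.

1660 nm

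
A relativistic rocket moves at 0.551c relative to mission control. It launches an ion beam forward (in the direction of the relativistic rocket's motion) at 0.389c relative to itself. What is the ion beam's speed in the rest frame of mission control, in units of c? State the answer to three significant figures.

Relativistic velocity addition: u = (u' + v)/(1 + u'v/c²), with u' = 0.389c and v = 0.551c.
Numerator: 0.389 + 0.551 = 0.94. Denominator: 1 + (0.389)(0.551) = 1.214339.
u = 0.94/1.214339 = 0.77408, so the speed is 0.774c.

0.774c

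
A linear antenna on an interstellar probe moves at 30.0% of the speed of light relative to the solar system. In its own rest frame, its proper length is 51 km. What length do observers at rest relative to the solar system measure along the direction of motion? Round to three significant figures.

48.7 km

Lorentz factor: γ = (1 − 0.09)^(−1/2) = 1.0483.
Length contraction: L = L₀/γ = 51/1.0483 = 48.7 km.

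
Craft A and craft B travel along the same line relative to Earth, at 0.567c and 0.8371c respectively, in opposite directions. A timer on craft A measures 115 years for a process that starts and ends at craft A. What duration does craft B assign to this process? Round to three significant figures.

Speed of craft A in craft B's frame: u = (v_A + v_B)/(1 + v_A v_B/c²) = (0.567 + 0.8371)/(1 + 0.567×0.8371) = 1.4041/1.4746357 = 0.95217; |u| = 0.95217c.
At |u| = 0.95217c, γ = (1 − 0.906628)^(−1/2) = 3.2726.
The clock on craft A records proper time, so craft B measures Δt = γΔτ = 3.2726 × 115 = 376 years.

376 years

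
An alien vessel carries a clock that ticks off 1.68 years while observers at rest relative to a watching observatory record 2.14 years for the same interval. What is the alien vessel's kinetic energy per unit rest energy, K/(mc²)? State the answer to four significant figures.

From Δt = γΔτ: γ = 2.14/1.68 = 1.27381.
Since K = (γ−1)mc², K/(mc²) = 1.27381 − 1 = 0.2738.

0.2738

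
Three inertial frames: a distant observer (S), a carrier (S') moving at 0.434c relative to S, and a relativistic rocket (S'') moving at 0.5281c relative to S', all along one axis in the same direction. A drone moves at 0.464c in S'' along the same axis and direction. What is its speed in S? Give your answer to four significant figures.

0.9146c

Compose velocities in two stages. Stage 1 (into S'): u₁ = (0.464+0.5281)/(1+0.464×0.5281) = 0.79684.
Stage 2 (into S): u = (0.79684+0.434)/(1+0.79684×0.434) = 0.91456, so the speed is 0.9146c.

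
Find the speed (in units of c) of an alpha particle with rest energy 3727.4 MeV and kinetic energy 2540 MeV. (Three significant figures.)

γ = 1 + K/(mc²) = 1 + 2540/3727.4 = 1.6814.
β = √(1 − 1/γ²) = √(1 − 0.353719) = √0.646281 = 0.804.

0.804c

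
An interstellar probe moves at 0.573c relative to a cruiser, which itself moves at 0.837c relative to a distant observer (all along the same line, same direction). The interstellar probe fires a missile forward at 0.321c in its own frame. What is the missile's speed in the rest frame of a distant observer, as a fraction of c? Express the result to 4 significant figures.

Apply u = (u'+v)/(1+u'v) twice. Missile in the cruiser frame: (0.321+0.573)/(1+0.321·0.573) = 0.894/1.183933 = 0.75511c.
That velocity, transformed to the rest frame of a distant observer: (0.75511+0.837)/(1+0.75511·0.837) = 1.59211/1.63202707 = 0.97554c.

0.9755c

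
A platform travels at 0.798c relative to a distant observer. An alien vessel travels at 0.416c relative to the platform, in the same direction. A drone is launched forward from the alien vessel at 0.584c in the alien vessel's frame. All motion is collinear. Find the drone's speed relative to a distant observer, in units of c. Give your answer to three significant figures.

Apply u = (u'+v)/(1+u'v) twice. Drone in the platform frame: (0.584+0.416)/(1+0.584·0.416) = 1/1.242944 = 0.80454c.
That velocity, transformed to the rest frame of a distant observer: (0.80454+0.798)/(1+0.80454·0.798) = 1.60254/1.64202292 = 0.97595c.

0.976c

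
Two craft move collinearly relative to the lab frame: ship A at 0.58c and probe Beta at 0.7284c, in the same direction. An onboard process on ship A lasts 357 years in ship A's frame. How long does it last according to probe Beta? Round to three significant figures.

369 years

Transform ship A's velocity into probe Beta's frame: (0.58 − 0.7284)/(1 − 0.58·0.7284) = −0.1484/0.577528, so the relative speed is 0.25696c.
γ for this relative speed: γ = 1/√(1 − 0.0660284) = 1.0347.
Ship A's interval is proper; time dilation gives Δt_B = γΔτ = 1.0347 × 357 years = 369 years.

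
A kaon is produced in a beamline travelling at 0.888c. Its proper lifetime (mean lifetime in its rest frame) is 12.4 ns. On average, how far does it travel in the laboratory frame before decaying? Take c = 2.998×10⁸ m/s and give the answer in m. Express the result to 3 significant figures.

γ = 1/√(1 − β²) = 1/√(1 − 0.788544) = 1/√0.211456 = 1/0.459843 = 2.1747.
Lab-frame lifetime: Δt = γτ = 2.1747 × 12.4 ns = 26.966 ns.
Distance: d = vΔt = 0.888 × 2.998×10⁸ m/s × 2.6966×10^-8 s = 7.18 m.

7.18 m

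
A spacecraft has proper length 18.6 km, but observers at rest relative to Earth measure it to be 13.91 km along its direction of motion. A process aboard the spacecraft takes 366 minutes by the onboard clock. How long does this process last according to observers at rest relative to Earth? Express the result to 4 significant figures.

γ = L₀/L = 18.6/13.91 = 1.33717.
Δt = γΔτ = 1.33717 × 366 = 489.4 minutes.

489.4 minutes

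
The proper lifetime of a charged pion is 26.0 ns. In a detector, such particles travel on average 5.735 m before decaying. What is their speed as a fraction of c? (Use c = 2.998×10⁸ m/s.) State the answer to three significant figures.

0.593c

Lab distance = (lab lifetime)·v = γτ·βc, so βγ = d/(cτ) = 5.735/(2.998×10⁸ × 2.600×10^-8) = 0.73575.
With βγ = 0.73575: γ² = 1 + (βγ)² = 1.541328, and β = (βγ)/γ = 0.73575/1.2415 = 0.593.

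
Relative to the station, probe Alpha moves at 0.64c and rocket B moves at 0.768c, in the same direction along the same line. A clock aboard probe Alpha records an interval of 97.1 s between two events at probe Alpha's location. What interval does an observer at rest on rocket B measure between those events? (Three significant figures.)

The velocity of probe Alpha relative to rocket B is (0.64 − 0.768)c / (1 − 0.64×0.768) = −0.25173c; relative speed 0.25173c.
γ for this relative speed: γ = 1/√(1 − 0.063368) = 1.0333.
Probe Alpha's interval is proper; time dilation gives Δt_B = γΔτ = 1.0333 × 97.1 s = 100 s.

100 s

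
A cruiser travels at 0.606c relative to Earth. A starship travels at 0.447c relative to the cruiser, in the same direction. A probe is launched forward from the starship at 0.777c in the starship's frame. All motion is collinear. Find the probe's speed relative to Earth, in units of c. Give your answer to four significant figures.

0.9767c

Apply u = (u'+v)/(1+u'v) twice. Probe in the cruiser frame: (0.777+0.447)/(1+0.777·0.447) = 1.224/1.347319 = 0.90847c.
That velocity, transformed to the rest frame of Earth: (0.90847+0.606)/(1+0.90847·0.606) = 1.51447/1.55053282 = 0.97674c.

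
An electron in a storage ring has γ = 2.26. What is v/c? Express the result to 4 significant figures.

β = √(1 − 1/γ²) = √(1 − 1/5.1076) = √0.804213 = 0.8968.

0.8968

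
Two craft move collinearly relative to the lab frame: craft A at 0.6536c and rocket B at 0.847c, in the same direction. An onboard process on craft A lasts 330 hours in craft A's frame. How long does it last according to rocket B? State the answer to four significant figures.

The velocity of craft A relative to rocket B is (0.6536 − 0.847)c / (1 − 0.6536×0.847) = −0.43324c; relative speed 0.43324c.
γ for this relative speed: γ = 1/√(1 − 0.187697) = 1.1095.
The clock on craft A records proper time, so rocket B measures Δt = γΔτ = 1.1095 × 330 = 366.1 hours.

366.1 hours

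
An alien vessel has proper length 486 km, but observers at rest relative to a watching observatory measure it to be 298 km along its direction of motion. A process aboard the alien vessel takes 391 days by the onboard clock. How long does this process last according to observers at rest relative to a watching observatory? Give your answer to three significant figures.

638 days

Length contraction gives γ = L₀/L = 486/298 = 1.63087.
Δt = γΔτ = 1.63087 × 391 = 638 days.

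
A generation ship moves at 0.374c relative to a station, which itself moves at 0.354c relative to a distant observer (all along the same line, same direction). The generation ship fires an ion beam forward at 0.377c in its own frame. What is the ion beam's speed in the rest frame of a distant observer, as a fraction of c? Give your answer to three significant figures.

0.821c

First combine the ion beam and generation ship (S''→S'): u₁ = (0.377 + 0.374)/(1 + 0.377×0.374) = 0.751/1.140998 = 0.6582.
Then combine with the station (S'→S): u = (0.6582 + 0.354)/(1 + 0.6582×0.354) = 1.0122/1.2330028 = 0.82092.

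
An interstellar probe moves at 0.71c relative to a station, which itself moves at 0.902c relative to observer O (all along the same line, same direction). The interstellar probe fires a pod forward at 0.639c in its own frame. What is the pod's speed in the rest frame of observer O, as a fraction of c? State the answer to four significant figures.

Compose velocities in two stages. Stage 1 (into S'): u₁ = (0.639+0.71)/(1+0.639×0.71) = 0.92798.
Stage 2 (into S): u = (0.92798+0.902)/(1+0.92798×0.902) = 0.99616, so the speed is 0.9962c.

0.9962c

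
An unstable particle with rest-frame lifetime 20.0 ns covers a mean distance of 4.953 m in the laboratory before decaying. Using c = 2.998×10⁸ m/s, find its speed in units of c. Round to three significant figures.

0.637c

Let x = d/(cτ) = 4.953 m / (2.998×10⁸ m/s × 2.000×10^-8 s) = 0.82605. Since d = βγcτ, x = βγ = β/√(1−β²).
Solving: β² = x²/(1+x²) = 0.682359/1.682359 = 0.405597, so β = 0.637.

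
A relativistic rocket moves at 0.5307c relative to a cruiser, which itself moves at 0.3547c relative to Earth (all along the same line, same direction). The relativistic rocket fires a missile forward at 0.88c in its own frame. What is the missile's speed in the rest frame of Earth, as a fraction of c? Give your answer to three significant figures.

Compose velocities in two stages. Stage 1 (into S'): u₁ = (0.88+0.5307)/(1+0.88×0.5307) = 0.96161.
Stage 2 (into S): u = (0.96161+0.3547)/(1+0.96161×0.3547) = 0.98153, so the speed is 0.982c.

0.982c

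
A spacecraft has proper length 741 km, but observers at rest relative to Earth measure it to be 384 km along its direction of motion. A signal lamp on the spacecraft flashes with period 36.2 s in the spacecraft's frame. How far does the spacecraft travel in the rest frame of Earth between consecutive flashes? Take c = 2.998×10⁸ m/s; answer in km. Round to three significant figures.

From L = L₀/γ: γ = 741/384 = 1.92969.
β = √(1 − 1/γ²) = 0.85525. Lab-frame period = γτ = 1.92969×36.2 s = 69.855 s. Distance = βc × γτ = 0.85525 × 2.998×10⁸ m/s × 69.855 s = 1.7911×10^10 m = 1.79×10^7 km.

1.79×10^7 km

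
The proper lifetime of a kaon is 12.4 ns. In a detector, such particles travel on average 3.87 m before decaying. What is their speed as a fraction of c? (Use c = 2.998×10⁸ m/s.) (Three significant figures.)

0.721c

Let x = d/(cτ) = 3.870 m / (2.998×10⁸ m/s × 1.240×10^-8 s) = 1.041. Since d = βγcτ, x = βγ = β/√(1−β²).
Solving: β² = x²/(1+x²) = 1.08368/2.08368 = 0.52008, so β = 0.721.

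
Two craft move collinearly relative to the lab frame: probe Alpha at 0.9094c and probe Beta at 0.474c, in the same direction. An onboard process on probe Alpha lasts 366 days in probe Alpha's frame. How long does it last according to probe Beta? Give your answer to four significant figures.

The velocity of probe Alpha relative to probe Beta is (0.9094 − 0.474)c / (1 − 0.9094×0.474) = 0.76528c; relative speed 0.76528c.
At |u| = 0.76528c, γ = (1 − 0.585653)^(−1/2) = 1.5535.
The clock on probe Alpha records proper time, so probe Beta measures Δt = γΔτ = 1.5535 × 366 = 568.6 days.

568.6 days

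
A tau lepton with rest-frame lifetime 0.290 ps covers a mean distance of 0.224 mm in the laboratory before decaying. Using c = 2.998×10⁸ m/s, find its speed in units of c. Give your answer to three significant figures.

0.932c

Let x = d/(cτ) = 2.240×10^-4 m / (2.998×10⁸ m/s × 2.900×10^-13 s) = 2.5764. Since d = βγcτ, x = βγ = β/√(1−β²).
Solving: β² = x²/(1+x²) = 6.63784/7.63784 = 0.869073, so β = 0.932.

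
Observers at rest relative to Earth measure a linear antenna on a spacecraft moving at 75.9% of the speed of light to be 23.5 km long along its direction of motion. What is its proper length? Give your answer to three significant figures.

36.1 km

With β = 0.759, γ = 1/√(1 − 0.759²) = 1/√0.423919 = 1.5359.
Proper length: L₀ = γ·L = 1.5359 × 23.5 = 36.1 km.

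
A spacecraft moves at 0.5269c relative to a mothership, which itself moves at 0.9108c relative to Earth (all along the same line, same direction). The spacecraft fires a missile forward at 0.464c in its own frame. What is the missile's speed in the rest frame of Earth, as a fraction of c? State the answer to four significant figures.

0.9895c

Apply u = (u'+v)/(1+u'v) twice. Missile in the mothership frame: (0.464+0.5269)/(1+0.464·0.5269) = 0.9909/1.2444816 = 0.79624c.
That velocity, transformed to the rest frame of Earth: (0.79624+0.9108)/(1+0.79624·0.9108) = 1.70704/1.725215392 = 0.98946c.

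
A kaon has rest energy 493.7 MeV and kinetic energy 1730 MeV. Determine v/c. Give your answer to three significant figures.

0.975

γ = 1 + K/(mc²) = 1 + 1730/493.7 = 4.5042.
β = √(1 − 1/γ²) = √(1 − 0.0492907) = √0.9507093 = 0.975.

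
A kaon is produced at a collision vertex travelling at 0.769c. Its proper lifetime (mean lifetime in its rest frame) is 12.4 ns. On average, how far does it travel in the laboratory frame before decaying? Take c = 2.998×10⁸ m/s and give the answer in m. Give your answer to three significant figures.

β² = 0.591361, so γ = 1/√0.408639 = 1.5643.
Lab-frame lifetime: Δt = γτ = 1.5643 × 12.4 ns = 19.397 ns.
Distance: d = vΔt = 0.769 × 2.998×10⁸ m/s × 1.9397×10^-8 s = 4.47 m.

4.47 m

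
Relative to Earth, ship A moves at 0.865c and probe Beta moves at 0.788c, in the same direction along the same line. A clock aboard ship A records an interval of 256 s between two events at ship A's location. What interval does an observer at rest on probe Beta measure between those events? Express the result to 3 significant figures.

264 s

The velocity of ship A relative to probe Beta is (0.865 − 0.788)c / (1 − 0.865×0.788) = 0.24185c; relative speed 0.24185c.
γ for this relative speed: γ = 1/√(1 − 0.0584914) = 1.0306.
Ship A's interval is proper; time dilation gives Δt_B = γΔτ = 1.0306 × 256 s = 264 s.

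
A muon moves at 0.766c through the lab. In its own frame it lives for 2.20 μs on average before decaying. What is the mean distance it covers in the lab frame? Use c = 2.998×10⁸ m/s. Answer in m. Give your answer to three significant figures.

β² = 0.586756, so γ = 1/√0.413244 = 1.5556.
Lab-frame lifetime: Δt = γτ = 1.5556 × 2.20 μs = 3.4223 μs.
Distance: d = vΔt = 0.766 × 2.998×10⁸ m/s × 3.4223×10^-6 s = 786 m.

786 m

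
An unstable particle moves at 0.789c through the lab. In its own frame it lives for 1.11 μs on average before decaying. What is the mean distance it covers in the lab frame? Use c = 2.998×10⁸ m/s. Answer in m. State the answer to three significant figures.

γ = 1/√(1 − β²) = 1/√(1 − 0.622521) = 1/√0.377479 = 1/0.614393 = 1.6276.
Lab-frame lifetime: Δt = γτ = 1.6276 × 1.11 μs = 1.8066 μs.
Distance: d = vΔt = 0.789 × 2.998×10⁸ m/s × 1.8066×10^-6 s = 427 m.

427 m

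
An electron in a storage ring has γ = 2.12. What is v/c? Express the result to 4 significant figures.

0.8818

β = √(1 − 1/γ²) = √(1 − 1/4.4944) = √0.777501 = 0.8818.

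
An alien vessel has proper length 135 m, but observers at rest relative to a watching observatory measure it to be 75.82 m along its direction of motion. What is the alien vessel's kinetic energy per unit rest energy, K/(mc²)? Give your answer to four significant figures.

0.7805

γ = L₀/L = 135/75.82 = 1.78053.
K/(mc²) = γ − 1 = 1.78053 − 1 = 0.7805.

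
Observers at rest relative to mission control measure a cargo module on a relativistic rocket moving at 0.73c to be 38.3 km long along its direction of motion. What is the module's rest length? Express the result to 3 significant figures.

With β = 0.73, γ = 1/√(1 − 0.73²) = 1/√0.4671 = 1.4632.
Proper length: L₀ = γ·L = 1.4632 × 38.3 = 56.0 km.

56.0 km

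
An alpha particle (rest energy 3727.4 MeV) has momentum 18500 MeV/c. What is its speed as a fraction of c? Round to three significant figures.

pc/(mc²) = 18500/3727.4 = 4.9632 = βγ = β/√(1−β²).
So β² = x²/(1 + x²) with x = 4.9632: x² = 24.6334, β² = 24.6334/25.6334 = 0.960988, β = 0.980.

0.980c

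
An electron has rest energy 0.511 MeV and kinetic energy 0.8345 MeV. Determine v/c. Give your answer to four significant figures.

0.9251

K = (γ−1)mc², so γ = 1 + 0.8345/0.511 = 2.6331.
Then v/c = √(1 − γ⁻²) = √(1 − 0.144233) = √0.855767 = 0.9251.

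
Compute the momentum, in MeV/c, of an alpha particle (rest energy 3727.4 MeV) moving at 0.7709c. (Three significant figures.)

γ = 1/√(1 − β²) = 1/√(1 − 0.59428681) = 1/√0.40571319 = 1/0.636956 = 1.57.
Momentum: p = γβ·mc = 1.57 × 0.7709 × 3727.4 MeV/c = 4510 MeV/c.

4510 MeV/c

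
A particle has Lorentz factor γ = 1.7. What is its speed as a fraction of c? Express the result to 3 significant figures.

β = √(1 − 1/γ²) = √(1 − 1/2.89) = √0.653979 = 0.809.

0.809c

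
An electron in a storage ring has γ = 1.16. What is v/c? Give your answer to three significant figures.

β = √(1 − 1/γ²) = √(1 − 1/1.3456) = √0.256837 = 0.507.

0.507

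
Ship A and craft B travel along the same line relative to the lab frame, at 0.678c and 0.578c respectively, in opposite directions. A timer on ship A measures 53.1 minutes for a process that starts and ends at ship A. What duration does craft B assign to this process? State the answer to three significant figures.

Transform ship A's velocity into craft B's frame: (0.678 + 0.578)/(1 + 0.678·0.578) = 1.256/1.391884, so the relative speed is 0.90237c.
At |u| = 0.90237c, γ = (1 − 0.814272)^(−1/2) = 2.3204.
The clock on ship A records proper time, so craft B measures Δt = γΔτ = 2.3204 × 53.1 = 123 minutes.

123 minutes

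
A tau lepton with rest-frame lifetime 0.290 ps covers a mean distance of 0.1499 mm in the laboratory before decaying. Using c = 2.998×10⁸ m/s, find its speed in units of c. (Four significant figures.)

0.8650c

Let x = d/(cτ) = 1.499×10^-4 m / (2.998×10⁸ m/s × 2.900×10^-13 s) = 1.7241. Since d = βγcτ, x = βγ = β/√(1−β²).
Solving: β² = x²/(1+x²) = 2.97252/3.97252 = 0.748271, so β = 0.8650.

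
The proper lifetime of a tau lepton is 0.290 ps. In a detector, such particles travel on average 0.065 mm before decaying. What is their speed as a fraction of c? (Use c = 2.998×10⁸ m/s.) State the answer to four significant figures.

0.5988c

Let x = d/(cτ) = 6.500×10^-5 m / (2.998×10⁸ m/s × 2.900×10^-13 s) = 0.74762. Since d = βγcτ, x = βγ = β/√(1−β²).
Solving: β² = x²/(1+x²) = 0.558936/1.558936 = 0.358537, so β = 0.5988.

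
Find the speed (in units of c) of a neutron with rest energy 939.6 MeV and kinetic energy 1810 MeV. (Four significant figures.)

γ = 1 + K/(mc²) = 1 + 1810/939.6 = 2.9264.
β = √(1 − 1/γ²) = √(1 − 0.11677) = √0.88323 = 0.9398.

0.9398c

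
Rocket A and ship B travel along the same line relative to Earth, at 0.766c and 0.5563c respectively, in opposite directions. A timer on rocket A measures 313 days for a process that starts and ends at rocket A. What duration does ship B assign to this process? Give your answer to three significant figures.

836 days

The velocity of rocket A relative to ship B is (0.766 + 0.5563)c / (1 + 0.766×0.5563) = 0.9272c; relative speed 0.9272c.
At |u| = 0.9272c, γ = (1 − 0.8597)^(−1/2) = 2.6698.
The clock on rocket A records proper time, so ship B measures Δt = γΔτ = 2.6698 × 313 = 836 days.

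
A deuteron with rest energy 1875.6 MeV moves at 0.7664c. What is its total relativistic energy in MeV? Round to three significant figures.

2920 MeV

β² = 0.58736896, so γ = 1/√0.41263104 = 1.5568.
Total energy: E = γmc² = 1.5568 × 1875.6 MeV = 2920 MeV.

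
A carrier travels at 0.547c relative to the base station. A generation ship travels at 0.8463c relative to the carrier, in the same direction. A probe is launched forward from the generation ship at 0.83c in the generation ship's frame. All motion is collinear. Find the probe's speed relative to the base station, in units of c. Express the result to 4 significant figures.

0.9955c

Compose velocities in two stages. Stage 1 (into S'): u₁ = (0.83+0.8463)/(1+0.83×0.8463) = 0.98465.
Stage 2 (into S): u = (0.98465+0.547)/(1+0.98465×0.547) = 0.99548, so the speed is 0.9955c.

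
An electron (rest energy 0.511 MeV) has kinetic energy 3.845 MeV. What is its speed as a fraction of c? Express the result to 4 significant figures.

γ = 1 + K/(mc²) = 1 + 3.845/0.511 = 8.5245.
β = √(1 − 1/γ²) = √(1 − 0.0137614) = √0.9862386 = 0.9931.

0.9931c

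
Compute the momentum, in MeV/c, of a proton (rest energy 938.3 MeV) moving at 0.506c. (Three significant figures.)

550 MeV/c

γ = 1/√(1 − β²) = 1/√(1 − 0.256036) = 1/√0.743964 = 1/0.862533 = 1.1594.
Momentum: p = γβ·mc = 1.1594 × 0.506 × 938.3 MeV/c = 550 MeV/c.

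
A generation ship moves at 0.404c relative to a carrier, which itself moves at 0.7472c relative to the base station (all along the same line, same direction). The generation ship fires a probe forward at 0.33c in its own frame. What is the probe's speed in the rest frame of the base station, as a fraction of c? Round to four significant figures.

First combine the probe and generation ship (S''→S'): u₁ = (0.33 + 0.404)/(1 + 0.33×0.404) = 0.734/1.13332 = 0.64765.
Then combine with the carrier (S'→S): u = (0.64765 + 0.7472)/(1 + 0.64765×0.7472) = 1.39485/1.48392408 = 0.93997.

0.9400c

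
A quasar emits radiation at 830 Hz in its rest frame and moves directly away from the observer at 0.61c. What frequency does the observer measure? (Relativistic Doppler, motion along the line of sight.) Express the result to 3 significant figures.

409 Hz

Relativistic Doppler (source moving away): f_obs = f_src · √((1−β)/(1+β)).
With β = 0.61: factor = √(0.39/1.61) = 0.49217.
f_obs = 830 × 0.49217 = 409 Hz.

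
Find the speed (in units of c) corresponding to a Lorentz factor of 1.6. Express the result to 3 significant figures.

0.781c

β = √(1 − 1/γ²) = √(1 − 1/2.56) = √0.609375 = 0.781.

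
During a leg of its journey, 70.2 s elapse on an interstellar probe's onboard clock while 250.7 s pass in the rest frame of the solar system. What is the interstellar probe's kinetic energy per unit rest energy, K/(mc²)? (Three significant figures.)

2.57

From Δt = γΔτ: γ = 250.7/70.2 = 3.57123.
K/(mc²) = γ − 1 = 3.57123 − 1 = 2.57.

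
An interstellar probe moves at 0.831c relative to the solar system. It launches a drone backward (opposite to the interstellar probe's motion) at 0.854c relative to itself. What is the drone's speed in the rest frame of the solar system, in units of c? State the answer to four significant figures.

0.07922c

In units of c, u = (u' + v)/(1 + u'v) with u' = −0.854 and v = 0.831.
Numerator: −0.854 + 0.831 = −0.023. Denominator: 1 + (−0.854)(0.831) = 0.290326.
u = −0.023/0.290326 = −0.079221, so the speed is 0.07922c.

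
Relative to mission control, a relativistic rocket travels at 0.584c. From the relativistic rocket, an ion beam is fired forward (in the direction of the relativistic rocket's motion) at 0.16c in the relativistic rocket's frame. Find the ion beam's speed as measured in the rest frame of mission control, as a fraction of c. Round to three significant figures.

0.680c

Relativistic velocity addition: u = (u' + v)/(1 + u'v/c²), with u' = 0.16c and v = 0.584c.
Numerator: 0.16 + 0.584 = 0.744. Denominator: 1 + (0.16)(0.584) = 1.09344.
u = 0.744/1.09344 = 0.68042, so the speed is 0.680c.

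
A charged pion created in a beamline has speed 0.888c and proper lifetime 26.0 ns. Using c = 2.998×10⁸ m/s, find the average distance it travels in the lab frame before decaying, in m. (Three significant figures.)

Lorentz factor: γ = (1 − 0.788544)^(−1/2) = 2.1747.
Lab-frame lifetime: Δt = γτ = 2.1747 × 26.0 ns = 56.542 ns.
Distance: d = vΔt = 0.888 × 2.998×10⁸ m/s × 5.6542×10^-8 s = 15.1 m.

15.1 m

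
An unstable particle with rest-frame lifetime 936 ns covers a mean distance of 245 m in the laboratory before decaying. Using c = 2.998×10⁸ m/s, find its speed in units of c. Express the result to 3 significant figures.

0.658c

Lab distance = (lab lifetime)·v = γτ·βc, so βγ = d/(cτ) = 245.0/(2.998×10⁸ × 9.360×10^-7) = 0.87309.
With βγ = 0.87309: γ² = 1 + (βγ)² = 1.762286, and β = (βγ)/γ = 0.87309/1.32751 = 0.658.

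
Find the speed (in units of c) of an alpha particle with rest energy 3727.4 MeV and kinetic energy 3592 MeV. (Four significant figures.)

K = (γ−1)mc², so γ = 1 + 3592/3727.4 = 1.9637.
Then v/c = √(1 − γ⁻²) = √(1 − 0.259328) = √0.740672 = 0.8606.

0.8606c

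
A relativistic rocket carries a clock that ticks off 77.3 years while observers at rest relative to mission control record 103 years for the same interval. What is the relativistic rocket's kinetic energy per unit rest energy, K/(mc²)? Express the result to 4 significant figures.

0.3325

The time-dilation ratio gives γ = 103/77.3 = 1.33247.
K/(mc²) = γ − 1 = 1.33247 − 1 = 0.3325.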